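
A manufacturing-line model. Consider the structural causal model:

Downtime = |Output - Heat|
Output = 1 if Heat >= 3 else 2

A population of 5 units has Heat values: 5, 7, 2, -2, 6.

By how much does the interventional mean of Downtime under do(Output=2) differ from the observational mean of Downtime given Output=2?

1.2

Under do(Output=2), Output's equation is replaced by Output=2 for every unit. Per-unit Downtime: 3, 5, 0, 4, 4. Mean = 3.2.
E[Downtime|Output=2] averages over only the 2 units with Output=2 (Heat = 2, -2): Downtime = 0, 4, mean 2.
Difference = 3.2 − 2 = 1.2.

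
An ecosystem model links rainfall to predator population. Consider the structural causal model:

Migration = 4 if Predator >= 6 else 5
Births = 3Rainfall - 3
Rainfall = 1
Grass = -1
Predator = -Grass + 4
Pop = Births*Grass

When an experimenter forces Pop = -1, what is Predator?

5

do(Pop=-1) replaces the equation Pop = Births*Grass with the constant Pop = -1.
Predator is not downstream of the intervention, so its value is determined by the original equations.
Predator = -Grass + 4  [with Grass=-1]  = 5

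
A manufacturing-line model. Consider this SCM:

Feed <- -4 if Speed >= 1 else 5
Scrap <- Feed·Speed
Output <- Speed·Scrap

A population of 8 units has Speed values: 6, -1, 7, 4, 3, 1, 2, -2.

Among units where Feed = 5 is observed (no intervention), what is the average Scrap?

E[Scrap|Feed=5] averages over only the 2 units with Feed=5 (Speed = -1, -2): Scrap = -5, -10, mean -7.5.

-7.5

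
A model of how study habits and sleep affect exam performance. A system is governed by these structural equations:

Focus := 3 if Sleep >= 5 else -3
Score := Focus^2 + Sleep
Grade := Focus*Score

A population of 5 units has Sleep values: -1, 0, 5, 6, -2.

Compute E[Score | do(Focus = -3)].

The intervention sets Focus=-3 in all 5 units regardless of Sleep. Recomputing Score per unit gives 8, 9, 14, 15, 7; average 10.6.

10.6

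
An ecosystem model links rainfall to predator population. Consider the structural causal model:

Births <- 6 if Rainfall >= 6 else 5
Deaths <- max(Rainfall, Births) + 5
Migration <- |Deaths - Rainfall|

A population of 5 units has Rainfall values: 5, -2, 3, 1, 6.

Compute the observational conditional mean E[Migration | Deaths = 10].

8.25

Observing Deaths=10 restricts to units where Deaths's equation naturally yields 10: Rainfall ∈ {5, -2, 3, 1}. In that subpopulation Migration = 5, 12, 7, 9, mean 8.25.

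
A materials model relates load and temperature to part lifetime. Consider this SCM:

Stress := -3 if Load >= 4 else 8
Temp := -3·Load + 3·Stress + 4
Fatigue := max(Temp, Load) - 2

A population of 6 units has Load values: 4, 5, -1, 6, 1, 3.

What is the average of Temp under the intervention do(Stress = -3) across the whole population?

-14

Every unit gets Stress=-3 under the intervention. Temp values become -17, -20, -2, -23, -8, -14; E[Temp|do(Stress=-3)] = -14.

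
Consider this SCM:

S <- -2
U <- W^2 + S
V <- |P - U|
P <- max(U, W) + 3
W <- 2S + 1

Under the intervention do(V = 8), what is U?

7

do(V=8) replaces the equation V <- |P - U| with the constant V = 8.
U is not downstream of the intervention, so its value is determined by the original equations.
W = 2S + 1  [with S=-2]  = -3
U = W^2 + S  [with W=-3, S=-2]  = 7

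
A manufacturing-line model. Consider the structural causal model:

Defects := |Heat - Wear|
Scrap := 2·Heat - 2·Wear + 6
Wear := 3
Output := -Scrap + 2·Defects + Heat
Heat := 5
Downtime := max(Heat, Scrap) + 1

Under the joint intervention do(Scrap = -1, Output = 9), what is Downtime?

The joint intervention fixes Scrap = -1, Output = 9, removing each variable's own equation.
Downtime = max(Heat, Scrap) + 1  [with Heat=5, Scrap=-1]  = 6

6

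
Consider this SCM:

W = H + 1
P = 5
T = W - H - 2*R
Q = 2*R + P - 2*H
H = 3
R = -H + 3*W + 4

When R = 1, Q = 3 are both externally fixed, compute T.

-1

Setting R = 1, Q = 3 by intervention discards those variables' equations.
W = H + 1  [with H=3]  = 4
T = W - H - 2*R  [with W=4, H=3, R=1]  = -1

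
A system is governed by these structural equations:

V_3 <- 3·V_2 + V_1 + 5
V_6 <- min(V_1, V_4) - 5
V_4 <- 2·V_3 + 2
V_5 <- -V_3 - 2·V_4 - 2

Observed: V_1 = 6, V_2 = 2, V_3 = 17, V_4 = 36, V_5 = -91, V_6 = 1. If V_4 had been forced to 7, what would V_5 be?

Intervening sets V_4 = 7 and removes its equation (V_4 <- 2·V_3 + 2).
V_3 = 3·V_2 + V_1 + 5  [with V_2=2, V_1=6]  = 17
V_5 = -V_3 - 2·V_4 - 2  [with V_3=17, V_4=7]  = -33

-33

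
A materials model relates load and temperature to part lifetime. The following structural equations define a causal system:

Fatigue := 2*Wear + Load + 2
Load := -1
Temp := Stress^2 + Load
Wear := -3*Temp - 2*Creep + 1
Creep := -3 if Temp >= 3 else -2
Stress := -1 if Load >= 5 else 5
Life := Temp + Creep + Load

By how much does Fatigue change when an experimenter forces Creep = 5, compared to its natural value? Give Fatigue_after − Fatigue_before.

Under do(Creep=5), the mechanism Creep := -3 if Temp >= 3 else -2 is discarded; Creep is fixed at 5.
Stress = -1 if Load >= 5 else 5  [with Load=-1]  = 5
Temp = Stress^2 + Load  [with Stress=5, Load=-1]  = 24
Wear = -3*Temp - 2*Creep + 1  [with Temp=24, Creep=5]  = -81
Fatigue = 2*Wear + Load + 2  [with Wear=-81, Load=-1]  = -161
Without intervention: Stress = -1 if Load >= 5 else 5  [with Load=-1]  = 5; Temp = Stress^2 + Load  [with Stress=5, Load=-1]  = 24; Creep = -3 if Temp >= 3 else -2  [with Temp=24]  = -3; Wear = -3*Temp - 2*Creep + 1  [with Temp=24, Creep=-3]  = -65; Fatigue = 2*Wear + Load + 2  [with Wear=-65, Load=-1]  = -129.
Change = -161 − (-129) = -32.

-32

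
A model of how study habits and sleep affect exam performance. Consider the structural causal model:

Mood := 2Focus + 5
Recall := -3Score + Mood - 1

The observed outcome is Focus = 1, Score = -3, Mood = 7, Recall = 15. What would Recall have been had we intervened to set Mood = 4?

The intervention breaks the incoming arrows to Mood: Mood := 2Focus + 5 no longer applies, and Mood = 4.
Recall = -3Score + Mood - 1  [with Score=-3, Mood=4]  = 12

12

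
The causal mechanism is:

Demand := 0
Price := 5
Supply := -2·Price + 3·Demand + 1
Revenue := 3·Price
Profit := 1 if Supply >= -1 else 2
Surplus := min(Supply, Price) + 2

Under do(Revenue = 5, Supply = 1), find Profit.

1

The joint intervention fixes Revenue = 5, Supply = 1, removing each variable's own equation.
Profit = 1 if Supply >= -1 else 2  [with Supply=1]  = 1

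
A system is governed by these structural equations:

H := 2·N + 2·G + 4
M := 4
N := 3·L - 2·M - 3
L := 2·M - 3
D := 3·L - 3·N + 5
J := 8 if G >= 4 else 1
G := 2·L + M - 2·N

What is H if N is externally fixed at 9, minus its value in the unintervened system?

The intervention breaks the incoming arrows to N: N := 3·L - 2·M - 3 no longer applies, and N = 9.
L = 2·M - 3  [with M=4]  = 5
G = 2·L + M - 2·N  [with L=5, M=4, N=9]  = -4
H = 2·N + 2·G + 4  [with N=9, G=-4]  = 14
Without intervention: L = 2·M - 3  [with M=4]  = 5; N = 3·L - 2·M - 3  [with L=5, M=4]  = 4; G = 2·L + M - 2·N  [with L=5, M=4, N=4]  = 6; H = 2·N + 2·G + 4  [with N=4, G=6]  = 24.
Change = 14 − 24 = -10.

-10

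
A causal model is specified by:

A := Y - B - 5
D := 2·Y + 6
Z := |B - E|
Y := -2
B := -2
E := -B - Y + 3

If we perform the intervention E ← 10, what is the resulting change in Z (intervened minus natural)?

3

Under do(E=10), the mechanism E := -B - Y + 3 is discarded; E is fixed at 10.
Z = |B - E|  [with B=-2, E=10]  = 12
Without intervention: E = -B - Y + 3  [with B=-2, Y=-2]  = 7; Z = |B - E|  [with B=-2, E=7]  = 9.
Change = 12 − 9 = 3.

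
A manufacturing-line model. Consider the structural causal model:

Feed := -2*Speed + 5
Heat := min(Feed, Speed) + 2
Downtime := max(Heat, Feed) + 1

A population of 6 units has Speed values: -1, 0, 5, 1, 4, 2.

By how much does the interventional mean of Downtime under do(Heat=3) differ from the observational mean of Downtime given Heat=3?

1

do(Heat=3) breaks Heat's dependence on Speed. With Heat=3 fixed, Downtime across the units is 8, 6, 4, 4, 4, 4, mean 5.
Conditioning on Heat=3 selects the 2 unit(s) with Speed ∈ {1, 2}. Their Downtime values: 4, 4. Mean = 4.
Difference = 5 − 4 = 1.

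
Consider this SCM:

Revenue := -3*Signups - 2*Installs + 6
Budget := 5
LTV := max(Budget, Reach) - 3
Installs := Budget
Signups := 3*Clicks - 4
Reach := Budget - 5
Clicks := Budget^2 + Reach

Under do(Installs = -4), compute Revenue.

Under do(Installs=-4), the mechanism Installs := Budget is discarded; Installs is fixed at -4.
Reach = Budget - 5  [with Budget=5]  = 0
Clicks = Budget^2 + Reach  [with Budget=5, Reach=0]  = 25
Signups = 3*Clicks - 4  [with Clicks=25]  = 71
Revenue = -3*Signups - 2*Installs + 6  [with Signups=71, Installs=-4]  = -199

-199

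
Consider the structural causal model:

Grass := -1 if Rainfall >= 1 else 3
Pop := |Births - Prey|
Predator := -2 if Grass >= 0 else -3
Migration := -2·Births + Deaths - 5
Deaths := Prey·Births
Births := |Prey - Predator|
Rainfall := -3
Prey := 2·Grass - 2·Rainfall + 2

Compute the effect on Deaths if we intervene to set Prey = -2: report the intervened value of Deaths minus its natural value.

The intervention breaks the incoming arrows to Prey: Prey := 2·Grass - 2·Rainfall + 2 no longer applies, and Prey = -2.
Grass = -1 if Rainfall >= 1 else 3  [with Rainfall=-3]  = 3
Predator = -2 if Grass >= 0 else -3  [with Grass=3]  = -2
Births = |Prey - Predator|  [with Prey=-2, Predator=-2]  = 0
Deaths = Prey·Births  [with Prey=-2, Births=0]  = 0
Without intervention: Grass = -1 if Rainfall >= 1 else 3  [with Rainfall=-3]  = 3; Prey = 2·Grass - 2·Rainfall + 2  [with Grass=3, Rainfall=-3]  = 14; Predator = -2 if Grass >= 0 else -3  [with Grass=3]  = -2; Births = |Prey - Predator|  [with Prey=14, Predator=-2]  = 16; Deaths = Prey·Births  [with Prey=14, Births=16]  = 224.
Change = 0 − 224 = -224.

-224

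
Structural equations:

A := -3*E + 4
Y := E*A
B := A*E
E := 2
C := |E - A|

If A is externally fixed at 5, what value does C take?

The intervention breaks the incoming arrows to A: A := -3*E + 4 no longer applies, and A = 5.
C = |E - A|  [with E=2, A=5]  = 3

3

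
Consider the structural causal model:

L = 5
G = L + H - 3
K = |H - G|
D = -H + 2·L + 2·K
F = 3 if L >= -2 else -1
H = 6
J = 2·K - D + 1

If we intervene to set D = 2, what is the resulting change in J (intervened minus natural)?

Intervening sets D = 2 and removes its equation (D = -H + 2·L + 2·K).
G = L + H - 3  [with L=5, H=6]  = 8
K = |H - G|  [with H=6, G=8]  = 2
J = 2·K - D + 1  [with K=2, D=2]  = 3
Without intervention: G = L + H - 3  [with L=5, H=6]  = 8; K = |H - G|  [with H=6, G=8]  = 2; D = -H + 2·L + 2·K  [with H=6, L=5, K=2]  = 8; J = 2·K - D + 1  [with K=2, D=8]  = -3.
Change = 3 − (-3) = 6.

6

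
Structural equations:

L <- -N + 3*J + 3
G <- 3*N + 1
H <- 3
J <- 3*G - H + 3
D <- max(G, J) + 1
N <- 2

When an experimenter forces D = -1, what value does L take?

64

do(D=-1) replaces the equation D <- max(G, J) + 1 with the constant D = -1.
Since L is not a descendant of the intervened variable, it is unaffected.
G = 3*N + 1  [with N=2]  = 7
J = 3*G - H + 3  [with G=7, H=3]  = 21
L = -N + 3*J + 3  [with N=2, J=21]  = 64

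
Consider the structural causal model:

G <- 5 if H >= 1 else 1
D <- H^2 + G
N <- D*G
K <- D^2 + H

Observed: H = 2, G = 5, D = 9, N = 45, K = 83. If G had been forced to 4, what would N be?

Under do(G=4), the mechanism G <- 5 if H >= 1 else 1 is discarded; G is fixed at 4.
D = H^2 + G  [with H=2, G=4]  = 8
N = D*G  [with D=8, G=4]  = 32

32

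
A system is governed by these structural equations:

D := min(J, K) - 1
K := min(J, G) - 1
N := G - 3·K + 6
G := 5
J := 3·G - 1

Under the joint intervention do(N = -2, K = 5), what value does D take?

Under do(N = -2, K = 5), each intervened variable's structural equation is replaced by its fixed value.
J = 3·G - 1  [with G=5]  = 14
D = min(J, K) - 1  [with J=14, K=5]  = 4

4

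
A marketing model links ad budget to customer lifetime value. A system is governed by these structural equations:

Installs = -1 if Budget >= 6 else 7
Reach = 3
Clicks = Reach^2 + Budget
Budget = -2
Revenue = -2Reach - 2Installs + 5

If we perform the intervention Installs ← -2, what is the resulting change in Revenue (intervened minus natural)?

18

Intervening sets Installs = -2 and removes its equation (Installs = -1 if Budget >= 6 else 7).
Revenue = -2Reach - 2Installs + 5  [with Reach=3, Installs=-2]  = 3
Without intervention: Installs = -1 if Budget >= 6 else 7  [with Budget=-2]  = 7; Revenue = -2Reach - 2Installs + 5  [with Reach=3, Installs=7]  = -15.
Change = 3 − (-15) = 18.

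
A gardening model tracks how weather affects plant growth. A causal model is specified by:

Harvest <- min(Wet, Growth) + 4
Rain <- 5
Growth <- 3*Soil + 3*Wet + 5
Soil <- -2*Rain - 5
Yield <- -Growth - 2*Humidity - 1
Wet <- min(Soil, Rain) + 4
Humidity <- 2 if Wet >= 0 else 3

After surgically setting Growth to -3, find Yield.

Under do(Growth=-3), the mechanism Growth <- 3*Soil + 3*Wet + 5 is discarded; Growth is fixed at -3.
Soil = -2*Rain - 5  [with Rain=5]  = -15
Wet = min(Soil, Rain) + 4  [with Soil=-15, Rain=5]  = -11
Humidity = 2 if Wet >= 0 else 3  [with Wet=-11]  = 3
Yield = -Growth - 2*Humidity - 1  [with Growth=-3, Humidity=3]  = -4

-4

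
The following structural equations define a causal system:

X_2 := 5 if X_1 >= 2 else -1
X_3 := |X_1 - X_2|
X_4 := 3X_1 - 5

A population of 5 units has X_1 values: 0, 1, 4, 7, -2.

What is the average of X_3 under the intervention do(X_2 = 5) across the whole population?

3.8

do(X_2=5) breaks X_2's dependence on X_1. With X_2=5 fixed, X_3 across the units is 5, 4, 1, 2, 7, mean 3.8.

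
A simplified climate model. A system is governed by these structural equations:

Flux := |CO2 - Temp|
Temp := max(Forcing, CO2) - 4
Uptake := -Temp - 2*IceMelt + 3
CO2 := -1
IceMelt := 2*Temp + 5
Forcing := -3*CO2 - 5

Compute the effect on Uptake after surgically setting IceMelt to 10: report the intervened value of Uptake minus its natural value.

Under do(IceMelt=10), the mechanism IceMelt := 2*Temp + 5 is discarded; IceMelt is fixed at 10.
Forcing = -3*CO2 - 5  [with CO2=-1]  = -2
Temp = max(Forcing, CO2) - 4  [with Forcing=-2, CO2=-1]  = -5
Uptake = -Temp - 2*IceMelt + 3  [with Temp=-5, IceMelt=10]  = -12
Without intervention: Forcing = -3*CO2 - 5  [with CO2=-1]  = -2; Temp = max(Forcing, CO2) - 4  [with Forcing=-2, CO2=-1]  = -5; IceMelt = 2*Temp + 5  [with Temp=-5]  = -5; Uptake = -Temp - 2*IceMelt + 3  [with Temp=-5, IceMelt=-5]  = 18.
Change = -12 − 18 = -30.

-30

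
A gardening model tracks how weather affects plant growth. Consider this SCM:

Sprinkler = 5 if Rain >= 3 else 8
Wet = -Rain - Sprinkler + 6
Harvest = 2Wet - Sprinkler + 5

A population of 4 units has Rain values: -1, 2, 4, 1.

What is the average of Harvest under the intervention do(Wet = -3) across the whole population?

The intervention sets Wet=-3 in all 4 units regardless of Rain. Recomputing Harvest per unit gives -9, -9, -6, -9; average -8.25.

-8.25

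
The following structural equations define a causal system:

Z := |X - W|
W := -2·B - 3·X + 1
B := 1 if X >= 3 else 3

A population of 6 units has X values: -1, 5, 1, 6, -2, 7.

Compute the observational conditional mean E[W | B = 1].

-19

Conditioning on B=1 selects the 3 unit(s) with X ∈ {5, 6, 7}. Their W values: -16, -19, -22. Mean = -19.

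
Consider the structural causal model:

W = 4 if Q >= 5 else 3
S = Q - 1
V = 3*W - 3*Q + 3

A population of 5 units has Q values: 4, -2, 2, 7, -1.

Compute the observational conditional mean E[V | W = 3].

9.75

Conditioning on W=3 selects the 4 unit(s) with Q ∈ {4, -2, 2, -1}. Their V values: 0, 18, 6, 15. Mean = 9.75.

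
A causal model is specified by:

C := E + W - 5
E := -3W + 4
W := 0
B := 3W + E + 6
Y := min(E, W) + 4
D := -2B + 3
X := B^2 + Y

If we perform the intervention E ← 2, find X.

Under do(E=2), the mechanism E := -3W + 4 is discarded; E is fixed at 2.
B = 3W + E + 6  [with W=0, E=2]  = 8
Y = min(E, W) + 4  [with E=2, W=0]  = 4
X = B^2 + Y  [with B=8, Y=4]  = 68

68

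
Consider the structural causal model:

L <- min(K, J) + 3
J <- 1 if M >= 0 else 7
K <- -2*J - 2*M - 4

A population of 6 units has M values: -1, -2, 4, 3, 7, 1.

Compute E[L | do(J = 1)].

do(J=1) breaks J's dependence on M. With J=1 fixed, L across the units is -1, 1, -11, -9, -17, -5, mean -7.

-7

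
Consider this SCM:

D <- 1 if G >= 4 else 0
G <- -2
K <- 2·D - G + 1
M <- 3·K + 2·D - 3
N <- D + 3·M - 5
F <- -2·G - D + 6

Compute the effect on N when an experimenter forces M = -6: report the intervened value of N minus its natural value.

Intervening sets M = -6 and removes its equation (M <- 3·K + 2·D - 3).
D = 1 if G >= 4 else 0  [with G=-2]  = 0
N = D + 3·M - 5  [with D=0, M=-6]  = -23
Without intervention: D = 1 if G >= 4 else 0  [with G=-2]  = 0; K = 2·D - G + 1  [with D=0, G=-2]  = 3; M = 3·K + 2·D - 3  [with K=3, D=0]  = 6; N = D + 3·M - 5  [with D=0, M=6]  = 13.
Change = -23 − 13 = -36.

-36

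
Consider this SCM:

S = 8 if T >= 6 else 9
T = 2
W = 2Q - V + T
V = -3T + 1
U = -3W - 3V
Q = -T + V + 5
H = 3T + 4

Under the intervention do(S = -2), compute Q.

-2

Intervening sets S = -2 and removes its equation (S = 8 if T >= 6 else 9).
Q is not downstream of the intervention, so its value is determined by the original equations.
V = -3T + 1  [with T=2]  = -5
Q = -T + V + 5  [with T=2, V=-5]  = -2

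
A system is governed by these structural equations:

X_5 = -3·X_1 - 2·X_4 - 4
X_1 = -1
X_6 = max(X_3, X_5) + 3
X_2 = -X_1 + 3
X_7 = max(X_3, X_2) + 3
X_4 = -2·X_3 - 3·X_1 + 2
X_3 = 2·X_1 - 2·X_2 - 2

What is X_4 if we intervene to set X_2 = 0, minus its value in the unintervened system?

Under do(X_2=0), the mechanism X_2 = -X_1 + 3 is discarded; X_2 is fixed at 0.
X_3 = 2·X_1 - 2·X_2 - 2  [with X_1=-1, X_2=0]  = -4
X_4 = -2·X_3 - 3·X_1 + 2  [with X_3=-4, X_1=-1]  = 13
Without intervention: X_2 = -X_1 + 3  [with X_1=-1]  = 4; X_3 = 2·X_1 - 2·X_2 - 2  [with X_1=-1, X_2=4]  = -12; X_4 = -2·X_3 - 3·X_1 + 2  [with X_3=-12, X_1=-1]  = 29.
Change = 13 − 29 = -16.

-16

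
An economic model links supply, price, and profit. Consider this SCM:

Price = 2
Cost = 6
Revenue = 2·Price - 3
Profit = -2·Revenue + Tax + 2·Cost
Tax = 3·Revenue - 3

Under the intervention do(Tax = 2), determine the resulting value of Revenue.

1

Under do(Tax=2), the mechanism Tax = 3·Revenue - 3 is discarded; Tax is fixed at 2.
Since Revenue is not a descendant of the intervened variable, it is unaffected.
Revenue = 2·Price - 3  [with Price=2]  = 1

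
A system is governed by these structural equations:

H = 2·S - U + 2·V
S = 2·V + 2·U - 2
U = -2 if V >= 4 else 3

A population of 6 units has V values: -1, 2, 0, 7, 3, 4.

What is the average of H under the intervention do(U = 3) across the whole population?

Under do(U=3), U's equation is replaced by U=3 for every unit. Per-unit H: -1, 17, 5, 47, 23, 29. Mean = 20.

20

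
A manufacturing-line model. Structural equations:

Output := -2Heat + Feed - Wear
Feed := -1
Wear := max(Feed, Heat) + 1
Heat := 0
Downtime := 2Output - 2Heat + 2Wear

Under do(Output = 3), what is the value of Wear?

1

Under do(Output=3), the mechanism Output := -2Heat + Feed - Wear is discarded; Output is fixed at 3.
Since Wear is not a descendant of the intervened variable, it is unaffected.
Wear = max(Feed, Heat) + 1  [with Feed=-1, Heat=0]  = 1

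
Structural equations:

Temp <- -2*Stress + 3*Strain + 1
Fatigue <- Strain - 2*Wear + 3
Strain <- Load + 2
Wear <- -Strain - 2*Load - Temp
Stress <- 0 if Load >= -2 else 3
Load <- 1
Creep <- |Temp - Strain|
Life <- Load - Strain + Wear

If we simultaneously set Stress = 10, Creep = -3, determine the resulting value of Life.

The joint intervention fixes Stress = 10, Creep = -3, removing each variable's own equation.
Strain = Load + 2  [with Load=1]  = 3
Temp = -2*Stress + 3*Strain + 1  [with Stress=10, Strain=3]  = -10
Wear = -Strain - 2*Load - Temp  [with Strain=3, Load=1, Temp=-10]  = 5
Life = Load - Strain + Wear  [with Load=1, Strain=3, Wear=5]  = 3

3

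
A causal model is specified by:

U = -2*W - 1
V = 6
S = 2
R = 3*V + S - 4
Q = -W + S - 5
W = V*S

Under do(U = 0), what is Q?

-15

do(U=0) replaces the equation U = -2*W - 1 with the constant U = 0.
No directed path runs from U to Q, so Q keeps its natural value.
W = V*S  [with V=6, S=2]  = 12
Q = -W + S - 5  [with W=12, S=2]  = -15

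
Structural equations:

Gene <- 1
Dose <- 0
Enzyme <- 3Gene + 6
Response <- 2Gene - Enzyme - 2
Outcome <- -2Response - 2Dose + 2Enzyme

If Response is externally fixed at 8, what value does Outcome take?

2

Intervening sets Response = 8 and removes its equation (Response <- 2Gene - Enzyme - 2).
Enzyme = 3Gene + 6  [with Gene=1]  = 9
Outcome = -2Response - 2Dose + 2Enzyme  [with Response=8, Dose=0, Enzyme=9]  = 2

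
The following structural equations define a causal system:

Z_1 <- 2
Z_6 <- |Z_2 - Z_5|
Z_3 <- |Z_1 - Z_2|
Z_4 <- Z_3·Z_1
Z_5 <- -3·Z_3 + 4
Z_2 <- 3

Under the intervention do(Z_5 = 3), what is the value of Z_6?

0

The intervention breaks the incoming arrows to Z_5: Z_5 <- -3·Z_3 + 4 no longer applies, and Z_5 = 3.
Z_6 = |Z_2 - Z_5|  [with Z_2=3, Z_5=3]  = 0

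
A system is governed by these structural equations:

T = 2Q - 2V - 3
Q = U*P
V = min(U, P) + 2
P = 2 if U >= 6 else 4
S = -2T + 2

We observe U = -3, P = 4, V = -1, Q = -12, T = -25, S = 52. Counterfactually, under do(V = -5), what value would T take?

do(V=-5) replaces the equation V = min(U, P) + 2 with the constant V = -5.
P = 2 if U >= 6 else 4  [with U=-3]  = 4
Q = U*P  [with U=-3, P=4]  = -12
T = 2Q - 2V - 3  [with Q=-12, V=-5]  = -17

-17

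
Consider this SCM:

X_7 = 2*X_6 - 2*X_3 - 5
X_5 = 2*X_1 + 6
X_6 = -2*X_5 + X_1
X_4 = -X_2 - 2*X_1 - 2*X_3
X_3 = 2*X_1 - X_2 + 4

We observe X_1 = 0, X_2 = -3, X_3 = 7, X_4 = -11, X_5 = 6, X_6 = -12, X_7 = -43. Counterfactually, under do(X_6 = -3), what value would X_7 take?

Intervening sets X_6 = -3 and removes its equation (X_6 = -2*X_5 + X_1).
X_3 = 2*X_1 - X_2 + 4  [with X_1=0, X_2=-3]  = 7
X_7 = 2*X_6 - 2*X_3 - 5  [with X_6=-3, X_3=7]  = -25

-25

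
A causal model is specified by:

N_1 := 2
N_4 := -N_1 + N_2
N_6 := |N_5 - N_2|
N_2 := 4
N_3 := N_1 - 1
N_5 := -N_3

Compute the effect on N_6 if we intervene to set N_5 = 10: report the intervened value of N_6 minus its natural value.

1

The intervention breaks the incoming arrows to N_5: N_5 := -N_3 no longer applies, and N_5 = 10.
N_6 = |N_5 - N_2|  [with N_5=10, N_2=4]  = 6
Without intervention: N_3 = N_1 - 1  [with N_1=2]  = 1; N_5 = -N_3  [with N_3=1]  = -1; N_6 = |N_5 - N_2|  [with N_5=-1, N_2=4]  = 5.
Change = 6 − 5 = 1.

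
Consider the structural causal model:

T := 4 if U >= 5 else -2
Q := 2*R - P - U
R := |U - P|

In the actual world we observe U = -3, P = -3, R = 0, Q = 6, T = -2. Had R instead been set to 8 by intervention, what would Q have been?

22

The intervention breaks the incoming arrows to R: R := |U - P| no longer applies, and R = 8.
Q = 2*R - P - U  [with R=8, P=-3, U=-3]  = 22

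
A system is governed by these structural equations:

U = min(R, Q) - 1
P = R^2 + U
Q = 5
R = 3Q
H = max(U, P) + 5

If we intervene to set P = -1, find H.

9

Intervening sets P = -1 and removes its equation (P = R^2 + U).
R = 3Q  [with Q=5]  = 15
U = min(R, Q) - 1  [with R=15, Q=5]  = 4
H = max(U, P) + 5  [with U=4, P=-1]  = 9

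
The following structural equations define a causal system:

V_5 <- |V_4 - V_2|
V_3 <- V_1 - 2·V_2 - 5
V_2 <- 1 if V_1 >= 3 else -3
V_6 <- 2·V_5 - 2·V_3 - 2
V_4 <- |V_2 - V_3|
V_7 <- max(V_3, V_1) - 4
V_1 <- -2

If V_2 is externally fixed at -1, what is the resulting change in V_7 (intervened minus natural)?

Under do(V_2=-1), the mechanism V_2 <- 1 if V_1 >= 3 else -3 is discarded; V_2 is fixed at -1.
V_3 = V_1 - 2·V_2 - 5  [with V_1=-2, V_2=-1]  = -5
V_7 = max(V_3, V_1) - 4  [with V_3=-5, V_1=-2]  = -6
Without intervention: V_2 = 1 if V_1 >= 3 else -3  [with V_1=-2]  = -3; V_3 = V_1 - 2·V_2 - 5  [with V_1=-2, V_2=-3]  = -1; V_7 = max(V_3, V_1) - 4  [with V_3=-1, V_1=-2]  = -5.
Change = -6 − (-5) = -1.

-1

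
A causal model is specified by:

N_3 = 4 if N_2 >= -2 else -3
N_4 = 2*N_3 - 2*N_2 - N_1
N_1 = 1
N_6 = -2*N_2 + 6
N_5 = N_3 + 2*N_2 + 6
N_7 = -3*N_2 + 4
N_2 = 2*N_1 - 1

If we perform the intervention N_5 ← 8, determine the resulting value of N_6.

4

The intervention breaks the incoming arrows to N_5: N_5 = N_3 + 2*N_2 + 6 no longer applies, and N_5 = 8.
Since N_6 is not a descendant of the intervened variable, it is unaffected.
N_2 = 2*N_1 - 1  [with N_1=1]  = 1
N_6 = -2*N_2 + 6  [with N_2=1]  = 4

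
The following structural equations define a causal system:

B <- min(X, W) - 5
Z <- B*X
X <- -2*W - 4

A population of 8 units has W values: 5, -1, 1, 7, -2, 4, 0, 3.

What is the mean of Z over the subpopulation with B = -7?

7

E[Z|B=-7] averages over only the 2 units with B=-7 (W = -1, -2): Z = 14, 0, mean 7.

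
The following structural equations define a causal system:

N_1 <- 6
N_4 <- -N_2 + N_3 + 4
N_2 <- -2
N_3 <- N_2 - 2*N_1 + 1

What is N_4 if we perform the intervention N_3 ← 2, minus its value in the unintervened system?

The intervention breaks the incoming arrows to N_3: N_3 <- N_2 - 2*N_1 + 1 no longer applies, and N_3 = 2.
N_4 = -N_2 + N_3 + 4  [with N_2=-2, N_3=2]  = 8
Without intervention: N_3 = N_2 - 2*N_1 + 1  [with N_2=-2, N_1=6]  = -13; N_4 = -N_2 + N_3 + 4  [with N_2=-2, N_3=-13]  = -7.
Change = 8 − (-7) = 15.

15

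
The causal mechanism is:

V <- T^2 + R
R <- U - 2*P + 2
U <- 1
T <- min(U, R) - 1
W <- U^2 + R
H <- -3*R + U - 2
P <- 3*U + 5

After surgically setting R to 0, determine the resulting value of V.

1

The intervention breaks the incoming arrows to R: R <- U - 2*P + 2 no longer applies, and R = 0.
T = min(U, R) - 1  [with U=1, R=0]  = -1
V = T^2 + R  [with T=-1, R=0]  = 1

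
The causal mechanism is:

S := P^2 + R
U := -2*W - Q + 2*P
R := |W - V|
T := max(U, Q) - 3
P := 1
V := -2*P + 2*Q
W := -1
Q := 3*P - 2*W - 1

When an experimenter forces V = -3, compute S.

do(V=-3) replaces the equation V := -2*P + 2*Q with the constant V = -3.
R = |W - V|  [with W=-1, V=-3]  = 2
S = P^2 + R  [with P=1, R=2]  = 3

3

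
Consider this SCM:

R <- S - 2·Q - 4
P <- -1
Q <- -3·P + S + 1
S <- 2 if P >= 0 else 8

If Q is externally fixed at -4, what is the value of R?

The intervention breaks the incoming arrows to Q: Q <- -3·P + S + 1 no longer applies, and Q = -4.
S = 2 if P >= 0 else 8  [with P=-1]  = 8
R = S - 2·Q - 4  [with S=8, Q=-4]  = 12

12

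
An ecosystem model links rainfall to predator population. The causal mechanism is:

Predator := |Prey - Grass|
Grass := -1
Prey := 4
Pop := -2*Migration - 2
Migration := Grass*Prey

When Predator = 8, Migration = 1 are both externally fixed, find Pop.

Setting Predator = 8, Migration = 1 by intervention discards those variables' equations.
Pop = -2*Migration - 2  [with Migration=1]  = -4

-4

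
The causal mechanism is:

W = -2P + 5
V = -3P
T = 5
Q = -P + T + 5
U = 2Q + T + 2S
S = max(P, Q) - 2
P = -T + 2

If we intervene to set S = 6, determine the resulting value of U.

The intervention breaks the incoming arrows to S: S = max(P, Q) - 2 no longer applies, and S = 6.
P = -T + 2  [with T=5]  = -3
Q = -P + T + 5  [with P=-3, T=5]  = 13
U = 2Q + T + 2S  [with Q=13, T=5, S=6]  = 43

43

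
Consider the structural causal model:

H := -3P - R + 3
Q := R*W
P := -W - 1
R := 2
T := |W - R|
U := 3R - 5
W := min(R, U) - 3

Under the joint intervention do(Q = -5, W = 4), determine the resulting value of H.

16

The joint intervention fixes Q = -5, W = 4, removing each variable's own equation.
P = -W - 1  [with W=4]  = -5
H = -3P - R + 3  [with P=-5, R=2]  = 16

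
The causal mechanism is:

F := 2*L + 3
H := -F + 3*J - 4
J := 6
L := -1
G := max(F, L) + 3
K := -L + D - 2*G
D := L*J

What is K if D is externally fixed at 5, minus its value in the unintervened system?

The intervention breaks the incoming arrows to D: D := L*J no longer applies, and D = 5.
F = 2*L + 3  [with L=-1]  = 1
G = max(F, L) + 3  [with F=1, L=-1]  = 4
K = -L + D - 2*G  [with L=-1, D=5, G=4]  = -2
Without intervention: D = L*J  [with L=-1, J=6]  = -6; F = 2*L + 3  [with L=-1]  = 1; G = max(F, L) + 3  [with F=1, L=-1]  = 4; K = -L + D - 2*G  [with L=-1, D=-6, G=4]  = -13.
Change = -2 − (-13) = 11.

11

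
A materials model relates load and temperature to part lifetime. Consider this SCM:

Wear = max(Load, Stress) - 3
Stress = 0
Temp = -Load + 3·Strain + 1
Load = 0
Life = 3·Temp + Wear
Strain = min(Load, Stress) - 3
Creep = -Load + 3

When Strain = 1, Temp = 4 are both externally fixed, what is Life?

Under do(Strain = 1, Temp = 4), each intervened variable's structural equation is replaced by its fixed value.
Wear = max(Load, Stress) - 3  [with Load=0, Stress=0]  = -3
Life = 3·Temp + Wear  [with Temp=4, Wear=-3]  = 9

9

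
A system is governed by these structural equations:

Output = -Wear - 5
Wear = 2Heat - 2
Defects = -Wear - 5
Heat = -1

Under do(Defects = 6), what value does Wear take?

Under do(Defects=6), the mechanism Defects = -Wear - 5 is discarded; Defects is fixed at 6.
Since Wear is not a descendant of the intervened variable, it is unaffected.
Wear = 2Heat - 2  [with Heat=-1]  = -4

-4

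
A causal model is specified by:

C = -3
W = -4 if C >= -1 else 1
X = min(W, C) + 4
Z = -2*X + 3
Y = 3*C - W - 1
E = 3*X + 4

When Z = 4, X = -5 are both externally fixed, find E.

-11

The joint intervention fixes Z = 4, X = -5, removing each variable's own equation.
E = 3*X + 4  [with X=-5]  = -11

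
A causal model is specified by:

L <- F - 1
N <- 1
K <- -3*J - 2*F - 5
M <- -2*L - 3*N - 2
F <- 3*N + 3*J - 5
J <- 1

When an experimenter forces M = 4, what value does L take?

0

do(M=4) replaces the equation M <- -2*L - 3*N - 2 with the constant M = 4.
Since L is not a descendant of the intervened variable, it is unaffected.
F = 3*N + 3*J - 5  [with N=1, J=1]  = 1
L = F - 1  [with F=1]  = 0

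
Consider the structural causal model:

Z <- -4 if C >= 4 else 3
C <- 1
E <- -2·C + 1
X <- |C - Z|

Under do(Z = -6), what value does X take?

7

The intervention breaks the incoming arrows to Z: Z <- -4 if C >= 4 else 3 no longer applies, and Z = -6.
X = |C - Z|  [with C=1, Z=-6]  = 7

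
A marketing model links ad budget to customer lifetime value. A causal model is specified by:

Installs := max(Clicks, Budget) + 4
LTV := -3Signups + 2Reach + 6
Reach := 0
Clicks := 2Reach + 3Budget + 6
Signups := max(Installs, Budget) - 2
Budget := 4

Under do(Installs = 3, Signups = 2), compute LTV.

The joint intervention fixes Installs = 3, Signups = 2, removing each variable's own equation.
LTV = -3Signups + 2Reach + 6  [with Signups=2, Reach=0]  = 0

0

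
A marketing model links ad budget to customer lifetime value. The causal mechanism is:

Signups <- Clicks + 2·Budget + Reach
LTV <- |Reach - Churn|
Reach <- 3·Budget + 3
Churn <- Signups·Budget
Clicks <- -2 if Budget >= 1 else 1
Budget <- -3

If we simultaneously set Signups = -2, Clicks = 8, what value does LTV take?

The joint intervention fixes Signups = -2, Clicks = 8, removing each variable's own equation.
Reach = 3·Budget + 3  [with Budget=-3]  = -6
Churn = Signups·Budget  [with Signups=-2, Budget=-3]  = 6
LTV = |Reach - Churn|  [with Reach=-6, Churn=6]  = 12

12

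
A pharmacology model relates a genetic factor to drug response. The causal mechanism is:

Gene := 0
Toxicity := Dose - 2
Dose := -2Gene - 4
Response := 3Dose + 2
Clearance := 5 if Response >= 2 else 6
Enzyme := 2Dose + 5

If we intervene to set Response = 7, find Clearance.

Under do(Response=7), the mechanism Response := 3Dose + 2 is discarded; Response is fixed at 7.
Clearance = 5 if Response >= 2 else 6  [with Response=7]  = 5

5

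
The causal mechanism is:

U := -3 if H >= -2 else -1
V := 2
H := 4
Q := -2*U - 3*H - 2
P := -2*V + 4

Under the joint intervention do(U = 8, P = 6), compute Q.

-30

Setting U = 8, P = 6 by intervention discards those variables' equations.
Q = -2*U - 3*H - 2  [with U=8, H=4]  = -30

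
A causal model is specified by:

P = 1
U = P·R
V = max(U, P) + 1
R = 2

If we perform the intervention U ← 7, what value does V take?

The intervention breaks the incoming arrows to U: U = P·R no longer applies, and U = 7.
V = max(U, P) + 1  [with U=7, P=1]  = 8

8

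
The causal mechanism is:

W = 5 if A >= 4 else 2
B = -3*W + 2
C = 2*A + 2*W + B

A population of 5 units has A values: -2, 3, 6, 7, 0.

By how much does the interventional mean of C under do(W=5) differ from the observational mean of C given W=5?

Under do(W=5), W's equation is replaced by W=5 for every unit. Per-unit C: -7, 3, 9, 11, -3. Mean = 2.6.
Conditioning on W=5 selects the 2 unit(s) with A ∈ {6, 7}. Their C values: 9, 11. Mean = 10.
Difference = 2.6 − 10 = -7.4.

-7.4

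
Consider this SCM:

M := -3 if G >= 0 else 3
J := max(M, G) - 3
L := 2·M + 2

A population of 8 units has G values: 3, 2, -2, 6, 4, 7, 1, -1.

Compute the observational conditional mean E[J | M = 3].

E[J|M=3] averages over only the 2 units with M=3 (G = -2, -1): J = 0, 0, mean 0.

0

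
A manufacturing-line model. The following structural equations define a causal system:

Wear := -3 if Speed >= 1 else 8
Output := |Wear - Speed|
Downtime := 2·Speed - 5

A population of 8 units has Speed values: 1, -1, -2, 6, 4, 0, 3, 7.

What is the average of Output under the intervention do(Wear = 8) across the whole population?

5.75

Every unit gets Wear=8 under the intervention. Output values become 7, 9, 10, 2, 4, 8, 5, 1; E[Output|do(Wear=8)] = 5.75.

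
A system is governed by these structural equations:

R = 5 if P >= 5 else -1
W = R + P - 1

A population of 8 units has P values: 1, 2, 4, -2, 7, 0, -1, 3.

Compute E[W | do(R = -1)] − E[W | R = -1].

0.75

do(R=-1) breaks R's dependence on P. With R=-1 fixed, W across the units is -1, 0, 2, -4, 5, -2, -3, 1, mean -0.25.
Observing R=-1 restricts to units where R's equation naturally yields -1: P ∈ {1, 2, 4, -2, 0, -1, 3}. In that subpopulation W = -1, 0, 2, -4, -2, -3, 1, mean -1.
Difference = -0.25 − (-1) = 0.75.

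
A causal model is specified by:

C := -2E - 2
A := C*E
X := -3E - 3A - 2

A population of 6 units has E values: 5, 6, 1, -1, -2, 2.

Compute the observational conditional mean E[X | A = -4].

Conditioning on A=-4 selects the 2 unit(s) with E ∈ {1, -2}. Their X values: 7, 16. Mean = 11.5.

11.5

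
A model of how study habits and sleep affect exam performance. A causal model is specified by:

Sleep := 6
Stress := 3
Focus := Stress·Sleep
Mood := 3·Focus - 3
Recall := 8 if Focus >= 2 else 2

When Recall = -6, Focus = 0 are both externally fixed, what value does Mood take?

-3

Under do(Recall = -6, Focus = 0), each intervened variable's structural equation is replaced by its fixed value.
Mood = 3·Focus - 3  [with Focus=0]  = -3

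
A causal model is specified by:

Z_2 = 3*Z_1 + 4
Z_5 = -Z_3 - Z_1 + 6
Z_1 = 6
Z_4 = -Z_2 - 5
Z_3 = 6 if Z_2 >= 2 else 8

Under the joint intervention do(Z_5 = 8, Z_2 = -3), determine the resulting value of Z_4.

Setting Z_5 = 8, Z_2 = -3 by intervention discards those variables' equations.
Z_4 = -Z_2 - 5  [with Z_2=-3]  = -2

-2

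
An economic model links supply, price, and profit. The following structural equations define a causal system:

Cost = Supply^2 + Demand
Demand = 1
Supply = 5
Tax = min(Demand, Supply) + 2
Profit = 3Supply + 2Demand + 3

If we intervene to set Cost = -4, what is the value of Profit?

do(Cost=-4) replaces the equation Cost = Supply^2 + Demand with the constant Cost = -4.
Profit is not downstream of the intervention, so its value is determined by the original equations.
Profit = 3Supply + 2Demand + 3  [with Supply=5, Demand=1]  = 20

20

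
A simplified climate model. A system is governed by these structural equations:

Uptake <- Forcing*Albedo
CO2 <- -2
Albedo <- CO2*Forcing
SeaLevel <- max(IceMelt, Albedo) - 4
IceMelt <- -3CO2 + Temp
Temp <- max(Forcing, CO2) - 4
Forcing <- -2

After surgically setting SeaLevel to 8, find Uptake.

-8

Intervening sets SeaLevel = 8 and removes its equation (SeaLevel <- max(IceMelt, Albedo) - 4).
No directed path runs from SeaLevel to Uptake, so Uptake keeps its natural value.
Albedo = CO2*Forcing  [with CO2=-2, Forcing=-2]  = 4
Uptake = Forcing*Albedo  [with Forcing=-2, Albedo=4]  = -8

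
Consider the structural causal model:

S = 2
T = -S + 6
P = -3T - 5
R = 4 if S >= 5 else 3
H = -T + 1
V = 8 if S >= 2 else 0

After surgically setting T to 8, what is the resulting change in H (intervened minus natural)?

do(T=8) replaces the equation T = -S + 6 with the constant T = 8.
H = -T + 1  [with T=8]  = -7
Without intervention: T = -S + 6  [with S=2]  = 4; H = -T + 1  [with T=4]  = -3.
Change = -7 − (-3) = -4.

-4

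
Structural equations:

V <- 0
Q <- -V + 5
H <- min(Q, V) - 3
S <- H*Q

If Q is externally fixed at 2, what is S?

-6

Under do(Q=2), the mechanism Q <- -V + 5 is discarded; Q is fixed at 2.
H = min(Q, V) - 3  [with Q=2, V=0]  = -3
S = H*Q  [with H=-3, Q=2]  = -6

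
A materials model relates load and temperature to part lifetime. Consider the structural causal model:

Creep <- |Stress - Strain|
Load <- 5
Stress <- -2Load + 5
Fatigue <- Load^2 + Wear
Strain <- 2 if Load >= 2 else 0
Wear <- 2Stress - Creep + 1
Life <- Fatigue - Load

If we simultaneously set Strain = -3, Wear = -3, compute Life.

17

Under do(Strain = -3, Wear = -3), each intervened variable's structural equation is replaced by its fixed value.
Fatigue = Load^2 + Wear  [with Load=5, Wear=-3]  = 22
Life = Fatigue - Load  [with Fatigue=22, Load=5]  = 17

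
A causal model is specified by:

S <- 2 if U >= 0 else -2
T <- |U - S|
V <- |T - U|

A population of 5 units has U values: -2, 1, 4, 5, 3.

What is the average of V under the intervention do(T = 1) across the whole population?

2.4

Every unit gets T=1 under the intervention. V values become 3, 0, 3, 4, 2; E[V|do(T=1)] = 2.4.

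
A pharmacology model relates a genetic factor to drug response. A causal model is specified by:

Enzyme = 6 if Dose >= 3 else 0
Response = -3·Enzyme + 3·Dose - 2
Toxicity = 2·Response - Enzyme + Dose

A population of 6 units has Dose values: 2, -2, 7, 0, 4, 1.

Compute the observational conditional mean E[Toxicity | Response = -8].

-18

Observing Response=-8 restricts to units where Response's equation naturally yields -8: Dose ∈ {-2, 4}. In that subpopulation Toxicity = -18, -18, mean -18.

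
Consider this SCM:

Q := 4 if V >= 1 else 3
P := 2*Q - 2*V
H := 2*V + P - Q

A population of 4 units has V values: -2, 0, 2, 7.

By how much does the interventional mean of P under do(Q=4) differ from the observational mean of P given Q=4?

do(Q=4) breaks Q's dependence on V. With Q=4 fixed, P across the units is 12, 8, 4, -6, mean 4.5.
Conditioning on Q=4 selects the 2 unit(s) with V ∈ {2, 7}. Their P values: 4, -6. Mean = -1.
Difference = 4.5 − (-1) = 5.5.

5.5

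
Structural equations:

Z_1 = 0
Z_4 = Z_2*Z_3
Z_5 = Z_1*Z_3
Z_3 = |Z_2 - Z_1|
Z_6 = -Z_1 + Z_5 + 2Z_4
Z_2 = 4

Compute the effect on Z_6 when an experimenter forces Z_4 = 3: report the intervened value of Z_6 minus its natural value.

Under do(Z_4=3), the mechanism Z_4 = Z_2*Z_3 is discarded; Z_4 is fixed at 3.
Z_3 = |Z_2 - Z_1|  [with Z_2=4, Z_1=0]  = 4
Z_5 = Z_1*Z_3  [with Z_1=0, Z_3=4]  = 0
Z_6 = -Z_1 + Z_5 + 2Z_4  [with Z_1=0, Z_5=0, Z_4=3]  = 6
Without intervention: Z_3 = |Z_2 - Z_1|  [with Z_2=4, Z_1=0]  = 4; Z_4 = Z_2*Z_3  [with Z_2=4, Z_3=4]  = 16; Z_5 = Z_1*Z_3  [with Z_1=0, Z_3=4]  = 0; Z_6 = -Z_1 + Z_5 + 2Z_4  [with Z_1=0, Z_5=0, Z_4=16]  = 32.
Change = 6 − 32 = -26.

-26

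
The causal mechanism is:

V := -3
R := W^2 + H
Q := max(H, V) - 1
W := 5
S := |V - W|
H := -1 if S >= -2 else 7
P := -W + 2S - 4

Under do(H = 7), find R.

The intervention breaks the incoming arrows to H: H := -1 if S >= -2 else 7 no longer applies, and H = 7.
R = W^2 + H  [with W=5, H=7]  = 32

32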